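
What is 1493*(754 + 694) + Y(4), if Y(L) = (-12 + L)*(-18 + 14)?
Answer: 2161896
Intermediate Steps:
Y(L) = 48 - 4*L (Y(L) = (-12 + L)*(-4) = 48 - 4*L)
1493*(754 + 694) + Y(4) = 1493*(754 + 694) + (48 - 4*4) = 1493*1448 + (48 - 16) = 2161864 + 32 = 2161896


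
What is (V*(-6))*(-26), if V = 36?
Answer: 5616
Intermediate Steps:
(V*(-6))*(-26) = (36*(-6))*(-26) = -216*(-26) = 5616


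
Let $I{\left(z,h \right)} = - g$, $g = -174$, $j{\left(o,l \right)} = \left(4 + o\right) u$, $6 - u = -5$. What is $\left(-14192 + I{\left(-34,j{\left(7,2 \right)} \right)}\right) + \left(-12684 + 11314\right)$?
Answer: $-15388$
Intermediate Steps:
$u = 11$ ($u = 6 - -5 = 6 + 5 = 11$)
$j{\left(o,l \right)} = 44 + 11 o$ ($j{\left(o,l \right)} = \left(4 + o\right) 11 = 44 + 11 o$)
$I{\left(z,h \right)} = 174$ ($I{\left(z,h \right)} = \left(-1\right) \left(-174\right) = 174$)
$\left(-14192 + I{\left(-34,j{\left(7,2 \right)} \right)}\right) + \left(-12684 + 11314\right) = \left(-14192 + 174\right) + \left(-12684 + 11314\right) = -14018 - 1370 = -15388$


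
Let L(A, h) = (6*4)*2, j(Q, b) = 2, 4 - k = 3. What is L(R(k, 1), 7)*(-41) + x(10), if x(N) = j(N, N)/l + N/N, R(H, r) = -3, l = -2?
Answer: -1968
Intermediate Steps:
k = 1 (k = 4 - 1*3 = 4 - 3 = 1)
L(A, h) = 48 (L(A, h) = 24*2 = 48)
x(N) = 0 (x(N) = 2/(-2) + N/N = 2*(-1/2) + 1 = -1 + 1 = 0)
L(R(k, 1), 7)*(-41) + x(10) = 48*(-41) + 0 = -1968 + 0 = -1968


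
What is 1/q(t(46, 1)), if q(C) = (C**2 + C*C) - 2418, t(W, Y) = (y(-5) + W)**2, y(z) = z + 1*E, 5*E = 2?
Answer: 625/3670562352 ≈ 1.7027e-7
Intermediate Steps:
E = 2/5 (E = (1/5)*2 = 2/5 ≈ 0.40000)
y(z) = 2/5 + z (y(z) = z + 1*(2/5) = z + 2/5 = 2/5 + z)
t(W, Y) = (-23/5 + W)**2 (t(W, Y) = ((2/5 - 5) + W)**2 = (-23/5 + W)**2)
q(C) = -2418 + 2*C**2 (q(C) = (C**2 + C**2) - 2418 = 2*C**2 - 2418 = -2418 + 2*C**2)
1/q(t(46, 1)) = 1/(-2418 + 2*((-23 + 5*46)**2/25)**2) = 1/(-2418 + 2*((-23 + 230)**2/25)**2) = 1/(-2418 + 2*((1/25)*207**2)**2) = 1/(-2418 + 2*((1/25)*42849)**2) = 1/(-2418 + 2*(42849/25)**2) = 1/(-2418 + 2*(1836036801/625)) = 1/(-2418 + 3672073602/625) = 1/(3670562352/625) = 625/3670562352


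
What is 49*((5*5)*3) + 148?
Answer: 3823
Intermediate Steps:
49*((5*5)*3) + 148 = 49*(25*3) + 148 = 49*75 + 148 = 3675 + 148 = 3823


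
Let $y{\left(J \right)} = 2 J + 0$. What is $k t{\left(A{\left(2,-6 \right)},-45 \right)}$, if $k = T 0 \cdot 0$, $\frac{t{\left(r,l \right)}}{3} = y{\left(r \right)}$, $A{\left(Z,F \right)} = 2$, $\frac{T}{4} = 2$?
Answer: $0$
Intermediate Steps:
$T = 8$ ($T = 4 \cdot 2 = 8$)
$y{\left(J \right)} = 2 J$
$t{\left(r,l \right)} = 6 r$ ($t{\left(r,l \right)} = 3 \cdot 2 r = 6 r$)
$k = 0$ ($k = 8 \cdot 0 \cdot 0 = 0 \cdot 0 = 0$)
$k t{\left(A{\left(2,-6 \right)},-45 \right)} = 0 \cdot 6 \cdot 2 = 0 \cdot 12 = 0$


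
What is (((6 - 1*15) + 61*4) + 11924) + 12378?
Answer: 24537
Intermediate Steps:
(((6 - 1*15) + 61*4) + 11924) + 12378 = (((6 - 15) + 244) + 11924) + 12378 = ((-9 + 244) + 11924) + 12378 = (235 + 11924) + 12378 = 12159 + 12378 = 24537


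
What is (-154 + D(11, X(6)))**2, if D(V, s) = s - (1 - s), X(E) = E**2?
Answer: 6889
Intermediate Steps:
D(V, s) = -1 + 2*s (D(V, s) = s + (-1 + s) = -1 + 2*s)
(-154 + D(11, X(6)))**2 = (-154 + (-1 + 2*6**2))**2 = (-154 + (-1 + 2*36))**2 = (-154 + (-1 + 72))**2 = (-154 + 71)**2 = (-83)**2 = 6889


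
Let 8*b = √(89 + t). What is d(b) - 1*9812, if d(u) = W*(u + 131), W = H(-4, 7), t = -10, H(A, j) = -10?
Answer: -11122 - 5*√79/4 ≈ -11133.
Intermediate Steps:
W = -10
b = √79/8 (b = √(89 - 10)/8 = √79/8 ≈ 1.1110)
d(u) = -1310 - 10*u (d(u) = -10*(u + 131) = -10*(131 + u) = -1310 - 10*u)
d(b) - 1*9812 = (-1310 - 5*√79/4) - 1*9812 = (-1310 - 5*√79/4) - 9812 = -11122 - 5*√79/4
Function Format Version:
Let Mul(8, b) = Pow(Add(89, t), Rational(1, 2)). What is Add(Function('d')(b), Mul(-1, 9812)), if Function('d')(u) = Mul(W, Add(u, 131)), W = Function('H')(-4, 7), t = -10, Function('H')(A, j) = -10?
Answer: Add(-11122, Mul(Rational(-5, 4), Pow(79, Rational(1, 2)))) ≈ -11133.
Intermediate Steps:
W = -10
b = Mul(Rational(1, 8), Pow(79, Rational(1, 2))) (b = Mul(Rational(1, 8), Pow(Add(89, -10), Rational(1, 2))) = Mul(Rational(1, 8), Pow(79, Rational(1, 2))) ≈ 1.1110)
Function('d')(u) = Add(-1310, Mul(-10, u)) (Function('d')(u) = Mul(-10, Add(u, 131)) = Mul(-10, Add(131, u)) = Add(-1310, Mul(-10, u)))
Add(Function('d')(b), Mul(-1, 9812)) = Add(Add(-1310, Mul(-10, Mul(Rational(1, 8), Pow(79, Rational(1, 2))))), Mul(-1, 9812)) = Add(Add(-1310, Mul(Rational(-5, 4), Pow(79, Rational(1, 2)))), -9812) = Add(-11122, Mul(Rational(-5, 4), Pow(79, Rational(1, 2))))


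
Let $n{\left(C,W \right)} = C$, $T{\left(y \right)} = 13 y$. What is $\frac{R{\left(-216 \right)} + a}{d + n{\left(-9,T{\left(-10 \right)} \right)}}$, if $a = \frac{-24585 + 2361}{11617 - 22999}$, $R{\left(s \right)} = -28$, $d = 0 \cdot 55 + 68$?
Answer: $- \frac{49412}{111923} \approx -0.44148$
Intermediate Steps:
$d = 68$ ($d = 0 + 68 = 68$)
$a = \frac{3704}{1897}$ ($a = - \frac{22224}{-11382} = \left(-22224\right) \left(- \frac{1}{11382}\right) = \frac{3704}{1897} \approx 1.9526$)
$\frac{R{\left(-216 \right)} + a}{d + n{\left(-9,T{\left(-10 \right)} \right)}} = \frac{-28 + \frac{3704}{1897}}{68 - 9} = - \frac{49412}{1897 \cdot 59} = \left(- \frac{49412}{1897}\right) \frac{1}{59} = - \frac{49412}{111923}$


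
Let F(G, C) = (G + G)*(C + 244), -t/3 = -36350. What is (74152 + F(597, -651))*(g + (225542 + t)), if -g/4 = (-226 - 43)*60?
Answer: -164373188512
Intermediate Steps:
t = 109050 (t = -3*(-36350) = 109050)
F(G, C) = 2*G*(244 + C) (F(G, C) = (2*G)*(244 + C) = 2*G*(244 + C))
g = 64560 (g = -4*(-226 - 43)*60 = -(-1076)*60 = -4*(-16140) = 64560)
(74152 + F(597, -651))*(g + (225542 + t)) = (74152 + 2*597*(244 - 651))*(64560 + (225542 + 109050)) = (74152 + 2*597*(-407))*(64560 + 334592) = (74152 - 485958)*399152 = -411806*399152 = -164373188512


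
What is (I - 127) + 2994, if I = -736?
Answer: 2131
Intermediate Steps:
(I - 127) + 2994 = (-736 - 127) + 2994 = -863 + 2994 = 2131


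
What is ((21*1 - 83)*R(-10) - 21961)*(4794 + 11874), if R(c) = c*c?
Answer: -469387548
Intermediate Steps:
R(c) = c²
((21*1 - 83)*R(-10) - 21961)*(4794 + 11874) = ((21*1 - 83)*(-10)² - 21961)*(4794 + 11874) = ((21 - 83)*100 - 21961)*16668 = (-62*100 - 21961)*16668 = (-6200 - 21961)*16668 = -28161*16668 = -469387548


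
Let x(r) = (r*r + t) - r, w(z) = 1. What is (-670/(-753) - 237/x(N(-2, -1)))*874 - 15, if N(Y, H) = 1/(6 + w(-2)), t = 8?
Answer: -3710548388/145329 ≈ -25532.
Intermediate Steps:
N(Y, H) = 1/7 (N(Y, H) = 1/(6 + 1) = 1/7)
x(r) = 8 + r**2 - r (x(r) = (r*r + 8) - r = (r**2 + 8) - r = (8 + r**2) - r = 8 + r**2 - r)
(-670/(-753) - 237/x(N(-2, -1)))*874 - 15 = (-670/(-753) - 237/(8 + (1/7)**2 - 1*1/7))*874 - 15 = (-670*(-1/753) - 237/(8 + 1/49 - 1/7))*874 - 15 = (670/753 - 237/386/49)*874 - 15 = (670/753 - 237*49/386)*874 - 15 = (670/753 - 11613/386)*874 - 15 = -8485969/290658*874 - 15 = -3708368453/145329 - 15 = -3710548388/145329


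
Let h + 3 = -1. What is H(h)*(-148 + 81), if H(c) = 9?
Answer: -603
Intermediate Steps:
h = -4 (h = -3 - 1 = -4)
H(h)*(-148 + 81) = 9*(-148 + 81) = 9*(-67) = -603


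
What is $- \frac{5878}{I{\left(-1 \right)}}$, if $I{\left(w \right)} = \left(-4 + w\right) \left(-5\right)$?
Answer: $- \frac{5878}{25} \approx -235.12$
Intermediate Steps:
$I{\left(w \right)} = 20 - 5 w$
$- \frac{5878}{I{\left(-1 \right)}} = - \frac{5878}{20 - -5} = - \frac{5878}{20 + 5} = - \frac{5878}{25}$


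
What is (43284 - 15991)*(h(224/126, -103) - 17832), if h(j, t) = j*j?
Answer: -39414803848/81 ≈ -4.8660e+8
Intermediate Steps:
h(j, t) = j²
(43284 - 15991)*(h(224/126, -103) - 17832) = (43284 - 15991)*((224/126)² - 17832) = 27293*((224*(1/126))² - 17832) = 27293*((16/9)² - 17832) = 27293*(256/81 - 17832) = 27293*(-1444136/81) = -39414803848/81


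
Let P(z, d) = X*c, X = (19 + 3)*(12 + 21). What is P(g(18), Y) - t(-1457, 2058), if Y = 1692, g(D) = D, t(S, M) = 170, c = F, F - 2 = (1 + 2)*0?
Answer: 1282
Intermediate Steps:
F = 2 (F = 2 + (1 + 2)*0 = 2 + 3*0 = 2 + 0 = 2)
c = 2
X = 726 (X = 22*33 = 726)
P(z, d) = 1452 (P(z, d) = 726*2 = 1452)
P(g(18), Y) - t(-1457, 2058) = 1452 - 1*170 = 1452 - 170 = 1282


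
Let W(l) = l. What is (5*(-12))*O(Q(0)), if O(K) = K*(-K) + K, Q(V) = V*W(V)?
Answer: 0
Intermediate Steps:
Q(V) = V² (Q(V) = V*V = V²)
O(K) = K - K² (O(K) = -K² + K = K - K²)
(5*(-12))*O(Q(0)) = (5*(-12))*(0²*(1 - 1*0²)) = -0*(1 - 1*0) = -0*(1 + 0) = -0 = -60*0 = 0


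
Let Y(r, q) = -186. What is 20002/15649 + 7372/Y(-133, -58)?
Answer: -55822028/1455357 ≈ -38.356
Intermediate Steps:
20002/15649 + 7372/Y(-133, -58) = 20002/15649 + 7372/(-186) = 20002*(1/15649) + 7372*(-1/186) = 20002/15649 - 3686/93 = -55822028/1455357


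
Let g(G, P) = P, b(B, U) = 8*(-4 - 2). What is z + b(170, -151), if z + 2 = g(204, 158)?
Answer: 108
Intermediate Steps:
b(B, U) = -48 (b(B, U) = 8*(-6) = -48)
z = 156 (z = -2 + 158 = 156)
z + b(170, -151) = 156 - 48 = 108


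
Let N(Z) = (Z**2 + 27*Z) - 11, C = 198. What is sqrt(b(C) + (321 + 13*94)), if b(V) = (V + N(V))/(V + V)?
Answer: sqrt(59615)/6 ≈ 40.694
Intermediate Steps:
N(Z) = -11 + Z**2 + 27*Z
b(V) = (-11 + V**2 + 28*V)/(2*V) (b(V) = (V + (-11 + V**2 + 27*V))/(V + V) = (-11 + V**2 + 28*V)/((2*V)) = (-11 + V**2 + 28*V)*(1/(2*V)) = (-11 + V**2 + 28*V)/(2*V))
sqrt(b(C) + (321 + 13*94)) = sqrt((14 + (1/2)*198 - 11/2/198) + (321 + 13*94)) = sqrt((14 + 99 - 11/2*1/198) + (321 + 1222)) = sqrt((14 + 99 - 1/36) + 1543) = sqrt(4067/36 + 1543) = sqrt(59615/36) = sqrt(59615)/6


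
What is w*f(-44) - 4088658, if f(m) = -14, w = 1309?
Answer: -4106984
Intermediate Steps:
w*f(-44) - 4088658 = 1309*(-14) - 4088658 = -18326 - 4088658 = -4106984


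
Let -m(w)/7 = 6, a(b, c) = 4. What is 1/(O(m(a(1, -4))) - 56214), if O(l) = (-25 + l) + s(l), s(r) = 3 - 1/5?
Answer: -5/281391 ≈ -1.7769e-5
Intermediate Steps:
s(r) = 14/5 (s(r) = 3 - 1*1/5 = 3 - 1/5 = 14/5)
m(w) = -42 (m(w) = -7*6 = -42)
O(l) = -111/5 + l (O(l) = (-25 + l) + 14/5 = -111/5 + l)
1/(O(m(a(1, -4))) - 56214) = 1/((-111/5 - 42) - 56214) = 1/(-321/5 - 56214) = 1/(-281391/5) = -5/281391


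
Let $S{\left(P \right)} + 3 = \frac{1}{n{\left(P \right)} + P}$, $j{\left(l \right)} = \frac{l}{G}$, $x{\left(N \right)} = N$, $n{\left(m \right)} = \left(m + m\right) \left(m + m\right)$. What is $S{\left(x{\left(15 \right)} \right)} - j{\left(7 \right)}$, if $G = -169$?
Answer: $- \frac{457331}{154635} \approx -2.9575$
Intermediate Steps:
$n{\left(m \right)} = 4 m^{2}$ ($n{\left(m \right)} = 2 m 2 m = 4 m^{2}$)
$j{\left(l \right)} = - \frac{l}{169}$ ($j{\left(l \right)} = \frac{l}{-169} = l \left(- \frac{1}{169}\right) = - \frac{l}{169}$)
$S{\left(P \right)} = -3 + \frac{1}{P + 4 P^{2}}$ ($S{\left(P \right)} = -3 + \frac{1}{4 P^{2} + P} = -3 + \frac{1}{P + 4 P^{2}}$)
$S{\left(x{\left(15 \right)} \right)} - j{\left(7 \right)} = \frac{1 - 12 \cdot 15^{2} - 45}{15 \left(1 + 4 \cdot 15\right)} - \left(- \frac{1}{169}\right) 7 = \frac{1 - 2700 - 45}{15 \left(1 + 60\right)} - - \frac{7}{169} = \frac{1 - 2700 - 45}{15 \cdot 61} + \frac{7}{169} = \frac{1}{15} \cdot \frac{1}{61} \left(-2744\right) + \frac{7}{169} = - \frac{2744}{915} + \frac{7}{169} = - \frac{457331}{154635}$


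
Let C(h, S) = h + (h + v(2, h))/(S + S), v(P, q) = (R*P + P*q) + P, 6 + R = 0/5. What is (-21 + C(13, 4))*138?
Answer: -2415/4 ≈ -603.75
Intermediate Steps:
R = -6 (R = -6 + 0/5 = -6 + 0*(⅕) = -6 + 0 = -6)
v(P, q) = -5*P + P*q (v(P, q) = (-6*P + P*q) + P = -5*P + P*q)
C(h, S) = h + (-10 + 3*h)/(2*S) (C(h, S) = h + (h + 2*(-5 + h))/(S + S) = h + (h + (-10 + 2*h))/((2*S)) = h + (-10 + 3*h)*(1/(2*S)) = h + (-10 + 3*h)/(2*S))
(-21 + C(13, 4))*138 = (-21 + (-5 + (3/2)*13 + 4*13)/4)*138 = (-21 + (-5 + 39/2 + 52)/4)*138 = (-21 + (¼)*(133/2))*138 = (-21 + 133/8)*138 = -35/8*138 = -2415/4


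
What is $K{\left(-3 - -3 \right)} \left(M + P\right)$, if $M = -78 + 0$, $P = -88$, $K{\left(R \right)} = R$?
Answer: $0$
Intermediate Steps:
$M = -78$
$K{\left(-3 - -3 \right)} \left(M + P\right) = \left(-3 - -3\right) \left(-78 - 88\right) = \left(-3 + 3\right) \left(-166\right) = 0 \left(-166\right) = 0$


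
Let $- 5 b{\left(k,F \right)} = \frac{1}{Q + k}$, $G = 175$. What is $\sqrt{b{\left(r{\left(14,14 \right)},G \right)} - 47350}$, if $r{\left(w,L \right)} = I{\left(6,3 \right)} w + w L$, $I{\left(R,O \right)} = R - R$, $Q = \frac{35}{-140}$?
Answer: $\frac{i \sqrt{80638235490}}{1305} \approx 217.6 i$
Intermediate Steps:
$Q = - \frac{1}{4}$ ($Q = 35 \left(- \frac{1}{140}\right) = - \frac{1}{4} \approx -0.25$)
$I{\left(R,O \right)} = 0$
$r{\left(w,L \right)} = L w$ ($r{\left(w,L \right)} = 0 w + w L = 0 + L w = L w$)
$b{\left(k,F \right)} = - \frac{1}{5 \left(- \frac{1}{4} + k\right)}$
$\sqrt{b{\left(r{\left(14,14 \right)},G \right)} - 47350} = \sqrt{- \frac{4}{-5 + 20 \cdot 14 \cdot 14} - 47350} = \sqrt{- \frac{4}{-5 + 20 \cdot 196} - 47350} = \sqrt{- \frac{4}{-5 + 3920} - 47350} = \sqrt{- \frac{4}{3915} - 47350} = \sqrt{- \frac{185375254}{3915}} = \frac{i \sqrt{80638235490}}{1305}$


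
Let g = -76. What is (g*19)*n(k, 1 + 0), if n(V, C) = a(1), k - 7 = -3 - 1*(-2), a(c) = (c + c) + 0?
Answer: -2888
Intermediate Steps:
a(c) = 2*c (a(c) = 2*c + 0 = 2*c)
k = 6 (k = 7 + (-3 - 1*(-2)) = 7 + (-3 + 2) = 7 - 1 = 6)
n(V, C) = 2 (n(V, C) = 2*1 = 2)
(g*19)*n(k, 1 + 0) = -76*19*2 = -1444*2 = -2888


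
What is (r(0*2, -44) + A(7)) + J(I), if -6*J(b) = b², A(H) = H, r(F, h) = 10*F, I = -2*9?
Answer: -47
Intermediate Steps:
I = -18
J(b) = -b²/6
(r(0*2, -44) + A(7)) + J(I) = (10*(0*2) + 7) - ⅙*(-18)² = (10*0 + 7) - ⅙*324 = (0 + 7) - 54 = 7 - 54 = -47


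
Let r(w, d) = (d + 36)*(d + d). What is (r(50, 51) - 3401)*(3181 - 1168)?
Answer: 11017149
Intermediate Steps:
r(w, d) = 2*d*(36 + d) (r(w, d) = (36 + d)*(2*d) = 2*d*(36 + d))
(r(50, 51) - 3401)*(3181 - 1168) = (2*51*(36 + 51) - 3401)*(3181 - 1168) = (2*51*87 - 3401)*2013 = (8874 - 3401)*2013 = 5473*2013 = 11017149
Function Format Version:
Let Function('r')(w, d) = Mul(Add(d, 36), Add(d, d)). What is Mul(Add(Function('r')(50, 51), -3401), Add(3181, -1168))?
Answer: 11017149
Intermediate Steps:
Function('r')(w, d) = Mul(2, d, Add(36, d)) (Function('r')(w, d) = Mul(Add(36, d), Mul(2, d)) = Mul(2, d, Add(36, d)))
Mul(Add(Function('r')(50, 51), -3401), Add(3181, -1168)) = Mul(Add(Mul(2, 51, Add(36, 51)), -3401), Add(3181, -1168)) = Mul(Add(Mul(2, 51, 87), -3401), 2013) = Mul(Add(8874, -3401), 2013) = Mul(5473, 2013) = 11017149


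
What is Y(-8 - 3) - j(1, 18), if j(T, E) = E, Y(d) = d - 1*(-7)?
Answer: -22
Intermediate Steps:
Y(d) = 7 + d (Y(d) = d + 7 = 7 + d)
Y(-8 - 3) - j(1, 18) = (7 + (-8 - 3)) - 1*18 = (7 - 11) - 18 = -4 - 18 = -22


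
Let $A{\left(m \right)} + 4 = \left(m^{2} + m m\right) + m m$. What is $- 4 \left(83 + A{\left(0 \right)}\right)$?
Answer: $-316$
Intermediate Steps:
$A{\left(m \right)} = -4 + 3 m^{2}$ ($A{\left(m \right)} = -4 + \left(\left(m^{2} + m m\right) + m m\right) = -4 + \left(\left(m^{2} + m^{2}\right) + m^{2}\right) = -4 + \left(2 m^{2} + m^{2}\right) = -4 + 3 m^{2}$)
$- 4 \left(83 + A{\left(0 \right)}\right) = - 4 \left(83 - \left(4 - 3 \cdot 0^{2}\right)\right) = - 4 \left(83 + \left(-4 + 3 \cdot 0\right)\right) = - 4 \left(83 + \left(-4 + 0\right)\right) = - 4 \left(83 - 4\right) = \left(-4\right) 79 = -316$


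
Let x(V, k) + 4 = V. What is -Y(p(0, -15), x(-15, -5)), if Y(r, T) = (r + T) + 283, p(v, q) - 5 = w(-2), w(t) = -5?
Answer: -264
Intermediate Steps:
p(v, q) = 0 (p(v, q) = 5 - 5 = 0)
x(V, k) = -4 + V
Y(r, T) = 283 + T + r (Y(r, T) = (T + r) + 283 = 283 + T + r)
-Y(p(0, -15), x(-15, -5)) = -(283 + (-4 - 15) + 0) = -(283 - 19 + 0) = -1*264 = -264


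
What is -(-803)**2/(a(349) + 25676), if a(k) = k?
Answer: -644809/26025 ≈ -24.777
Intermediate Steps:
-(-803)**2/(a(349) + 25676) = -(-803)**2/(349 + 25676) = -644809/26025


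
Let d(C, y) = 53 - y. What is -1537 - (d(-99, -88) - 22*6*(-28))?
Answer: -5374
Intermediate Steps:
-1537 - (d(-99, -88) - 22*6*(-28)) = -1537 - ((53 - 1*(-88)) - 22*6*(-28)) = -1537 - ((53 + 88) - 132*(-28)) = -1537 - (141 - 1*(-3696)) = -1537 - (141 + 3696) = -1537 - 1*3837 = -1537 - 3837 = -5374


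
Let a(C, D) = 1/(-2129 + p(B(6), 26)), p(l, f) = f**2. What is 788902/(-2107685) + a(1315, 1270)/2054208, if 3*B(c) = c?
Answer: -2354686467949733/6290942783461440 ≈ -0.37430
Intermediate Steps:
B(c) = c/3
a(C, D) = -1/1453 (a(C, D) = 1/(-2129 + 26**2) = 1/(-2129 + 676) = 1/(-1453) = -1/1453)
788902/(-2107685) + a(1315, 1270)/2054208 = 788902/(-2107685) - 1/1453/2054208 = 788902*(-1/2107685) - 1/1453*1/2054208 = -788902/2107685 - 1/2984764224 = -2354686467949733/6290942783461440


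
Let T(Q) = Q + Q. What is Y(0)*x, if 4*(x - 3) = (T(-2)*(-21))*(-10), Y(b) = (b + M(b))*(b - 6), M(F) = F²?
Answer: 0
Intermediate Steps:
T(Q) = 2*Q
Y(b) = (-6 + b)*(b + b²) (Y(b) = (b + b²)*(b - 6) = (b + b²)*(-6 + b) = (-6 + b)*(b + b²))
x = -207 (x = 3 + (((2*(-2))*(-21))*(-10))/4 = 3 + (-4*(-21)*(-10))/4 = 3 + (84*(-10))/4 = 3 + (¼)*(-840) = 3 - 210 = -207)
Y(0)*x = (0*(-6 + 0² - 5*0))*(-207) = (0*(-6 + 0 + 0))*(-207) = (0*(-6))*(-207) = 0*(-207) = 0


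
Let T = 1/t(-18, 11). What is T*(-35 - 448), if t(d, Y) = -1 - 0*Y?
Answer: 483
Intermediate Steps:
t(d, Y) = -1 (t(d, Y) = -1 - 1*0 = -1 + 0 = -1)
T = -1 (T = 1/(-1) = -1)
T*(-35 - 448) = -(-35 - 448) = -1*(-483) = 483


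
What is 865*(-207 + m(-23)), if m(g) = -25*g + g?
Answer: 298425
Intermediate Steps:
m(g) = -24*g
865*(-207 + m(-23)) = 865*(-207 - 24*(-23)) = 865*(-207 + 552) = 865*345 = 298425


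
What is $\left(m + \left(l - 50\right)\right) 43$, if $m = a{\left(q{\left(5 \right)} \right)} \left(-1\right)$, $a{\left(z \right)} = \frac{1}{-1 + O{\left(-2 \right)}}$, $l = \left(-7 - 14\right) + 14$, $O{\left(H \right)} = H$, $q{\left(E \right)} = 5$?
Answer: $- \frac{7310}{3} \approx -2436.7$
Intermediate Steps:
$l = -7$ ($l = -21 + 14 = -7$)
$a{\left(z \right)} = - \frac{1}{3}$ ($a{\left(z \right)} = \frac{1}{-1 - 2} = \frac{1}{-3} = - \frac{1}{3}$)
$m = \frac{1}{3}$ ($m = \left(- \frac{1}{3}\right) \left(-1\right) = \frac{1}{3} \approx 0.33333$)
$\left(m + \left(l - 50\right)\right) 43 = \left(\frac{1}{3} - 57\right) 43 = \left(- \frac{170}{3}\right) 43 = - \frac{7310}{3}$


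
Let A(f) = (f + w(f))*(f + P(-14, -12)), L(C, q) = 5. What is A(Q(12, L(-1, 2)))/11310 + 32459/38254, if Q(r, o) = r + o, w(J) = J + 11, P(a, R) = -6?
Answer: 6434117/7210879 ≈ 0.89228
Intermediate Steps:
w(J) = 11 + J
Q(r, o) = o + r
A(f) = (-6 + f)*(11 + 2*f) (A(f) = (f + (11 + f))*(f - 6) = (11 + 2*f)*(-6 + f) = (-6 + f)*(11 + 2*f))
A(Q(12, L(-1, 2)))/11310 + 32459/38254 = (-66 - (5 + 12) + 2*(5 + 12)²)/11310 + 32459/38254 = (-66 - 1*17 + 2*17²)*(1/11310) + 32459*(1/38254) = (-66 - 17 + 2*289)*(1/11310) + 32459/38254 = (-66 - 17 + 578)*(1/11310) + 32459/38254 = 495*(1/11310) + 32459/38254 = 33/754 + 32459/38254 = 6434117/7210879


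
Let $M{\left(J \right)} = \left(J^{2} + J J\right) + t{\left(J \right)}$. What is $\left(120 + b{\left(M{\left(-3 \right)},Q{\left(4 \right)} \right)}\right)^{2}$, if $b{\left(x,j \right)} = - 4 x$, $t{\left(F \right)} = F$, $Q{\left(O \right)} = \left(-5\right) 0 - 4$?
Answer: $3600$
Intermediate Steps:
$Q{\left(O \right)} = -4$ ($Q{\left(O \right)} = 0 - 4 = -4$)
$M{\left(J \right)} = J + 2 J^{2}$ ($M{\left(J \right)} = \left(J^{2} + J J\right) + J = \left(J^{2} + J^{2}\right) + J = 2 J^{2} + J = J + 2 J^{2}$)
$\left(120 + b{\left(M{\left(-3 \right)},Q{\left(4 \right)} \right)}\right)^{2} = \left(120 - 4 \left(- 3 \left(1 + 2 \left(-3\right)\right)\right)\right)^{2} = \left(120 - 4 \left(- 3 \left(1 - 6\right)\right)\right)^{2} = \left(120 - 4 \left(\left(-3\right) \left(-5\right)\right)\right)^{2} = \left(120 - 60\right)^{2} = 60^{2} = 3600$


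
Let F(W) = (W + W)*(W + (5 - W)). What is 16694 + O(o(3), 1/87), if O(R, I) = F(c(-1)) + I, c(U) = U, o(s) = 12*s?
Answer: 1451509/87 ≈ 16684.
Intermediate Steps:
F(W) = 10*W (F(W) = (2*W)*5 = 10*W)
O(R, I) = -10 + I (O(R, I) = 10*(-1) + I = -10 + I)
16694 + O(o(3), 1/87) = 16694 + (-10 + 1/87) = 16694 - 869/87 = 1451509/87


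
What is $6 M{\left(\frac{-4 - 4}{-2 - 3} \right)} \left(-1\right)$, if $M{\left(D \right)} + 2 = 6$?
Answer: $-24$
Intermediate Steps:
$M{\left(D \right)} = 4$ ($M{\left(D \right)} = -2 + 6 = 4$)
$6 M{\left(\frac{-4 - 4}{-2 - 3} \right)} \left(-1\right) = 6 \cdot 4 \left(-1\right) = 24 \left(-1\right) = -24$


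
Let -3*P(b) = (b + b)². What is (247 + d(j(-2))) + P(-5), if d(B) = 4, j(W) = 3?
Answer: 653/3 ≈ 217.67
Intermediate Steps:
P(b) = -4*b²/3 (P(b) = -(b + b)²/3 = -4*b²/3)
(247 + d(j(-2))) + P(-5) = (247 + 4) - 4/3*(-5)² = 251 - 4/3*25 = 251 - 100/3 = 653/3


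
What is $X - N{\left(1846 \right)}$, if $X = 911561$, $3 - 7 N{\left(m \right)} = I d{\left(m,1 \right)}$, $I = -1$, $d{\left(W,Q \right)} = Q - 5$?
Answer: $\frac{6380928}{7} \approx 9.1156 \cdot 10^{5}$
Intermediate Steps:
$d{\left(W,Q \right)} = -5 + Q$
$N{\left(m \right)} = - \frac{1}{7}$ ($N{\left(m \right)} = \frac{3}{7} - \frac{\left(-1\right) \left(-5 + 1\right)}{7} = \frac{3}{7} - \frac{\left(-1\right) \left(-4\right)}{7} = \frac{3}{7} - \frac{4}{7} = - \frac{1}{7}$)
$X - N{\left(1846 \right)} = 911561 - - \frac{1}{7} = 911561 + \frac{1}{7} = \frac{6380928}{7}$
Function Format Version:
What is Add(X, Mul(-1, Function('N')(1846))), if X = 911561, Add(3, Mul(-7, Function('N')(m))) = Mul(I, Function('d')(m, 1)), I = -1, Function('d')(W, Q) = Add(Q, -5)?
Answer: Rational(6380928, 7) ≈ 9.1156e+5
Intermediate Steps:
Function('d')(W, Q) = Add(-5, Q)
Function('N')(m) = Rational(-1, 7) (Function('N')(m) = Add(Rational(3, 7), Mul(Rational(-1, 7), Mul(-1, Add(-5, 1)))) = Add(Rational(3, 7), Mul(Rational(-1, 7), Mul(-1, -4))) = Add(Rational(3, 7), Mul(Rational(-1, 7), 4)) = Add(Rational(3, 7), Rational(-4, 7)) = Rational(-1, 7))
Add(X, Mul(-1, Function('N')(1846))) = Add(911561, Mul(-1, Rational(-1, 7))) = Add(911561, Rational(1, 7)) = Rational(6380928, 7)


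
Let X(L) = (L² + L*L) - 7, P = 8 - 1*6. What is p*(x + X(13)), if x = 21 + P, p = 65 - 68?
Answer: -1062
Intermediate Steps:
p = -3
P = 2 (P = 8 - 6 = 2)
X(L) = -7 + 2*L² (X(L) = (L² + L²) - 7 = 2*L² - 7 = -7 + 2*L²)
x = 23 (x = 21 + 2 = 23)
p*(x + X(13)) = -3*(23 + (-7 + 2*13²)) = -3*(23 + (-7 + 2*169)) = -3*(23 + (-7 + 338)) = -3*(23 + 331) = -3*354 = -1062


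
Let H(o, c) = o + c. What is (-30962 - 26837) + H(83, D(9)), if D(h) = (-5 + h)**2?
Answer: -57700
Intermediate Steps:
H(o, c) = c + o
(-30962 - 26837) + H(83, D(9)) = (-30962 - 26837) + ((-5 + 9)**2 + 83) = -57799 + (4**2 + 83) = -57799 + (16 + 83) = -57799 + 99 = -57700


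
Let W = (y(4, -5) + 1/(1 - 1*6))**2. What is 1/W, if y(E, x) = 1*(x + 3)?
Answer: 25/121 ≈ 0.20661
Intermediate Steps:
y(E, x) = 3 + x (y(E, x) = 1*(3 + x) = 3 + x)
W = 121/25 (W = ((3 - 5) + 1/(1 - 1*6))**2 = (-2 + 1/(1 - 6))**2 = (-2 + 1/(-5))**2 = (-2 - 1/5)**2 = (-11/5)**2 = 121/25 ≈ 4.8400)
1/W = 1/(121/25) = 25/121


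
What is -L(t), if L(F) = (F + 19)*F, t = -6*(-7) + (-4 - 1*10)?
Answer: -1316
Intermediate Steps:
t = 28 (t = 42 + (-4 - 10) = 42 - 14 = 28)
L(F) = F*(19 + F) (L(F) = (19 + F)*F = F*(19 + F))
-L(t) = -28*(19 + 28) = -28*47 = -1*1316 = -1316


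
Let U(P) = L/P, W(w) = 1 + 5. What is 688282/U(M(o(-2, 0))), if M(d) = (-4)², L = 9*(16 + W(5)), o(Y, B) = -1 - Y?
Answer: 5506256/99 ≈ 55619.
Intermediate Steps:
W(w) = 6
L = 198 (L = 9*(16 + 6) = 9*22 = 198)
M(d) = 16
U(P) = 198/P
688282/U(M(o(-2, 0))) = 688282/((198/16)) = 688282/((198*(1/16))) = 688282/(99/8) = 688282*(8/99) = 5506256/99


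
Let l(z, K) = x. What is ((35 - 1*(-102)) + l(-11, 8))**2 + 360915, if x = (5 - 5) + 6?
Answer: 381364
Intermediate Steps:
x = 6 (x = 0 + 6 = 6)
l(z, K) = 6
((35 - 1*(-102)) + l(-11, 8))**2 + 360915 = ((35 - 1*(-102)) + 6)**2 + 360915 = ((35 + 102) + 6)**2 + 360915 = (137 + 6)**2 + 360915 = 143**2 + 360915 = 20449 + 360915 = 381364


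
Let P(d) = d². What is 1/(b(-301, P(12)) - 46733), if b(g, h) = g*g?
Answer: 1/43868 ≈ 2.2796e-5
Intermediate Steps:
b(g, h) = g²
1/(b(-301, P(12)) - 46733) = 1/((-301)² - 46733) = 1/(90601 - 46733) = 1/43868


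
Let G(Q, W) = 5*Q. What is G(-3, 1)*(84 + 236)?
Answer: -4800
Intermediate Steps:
G(-3, 1)*(84 + 236) = (5*(-3))*(84 + 236) = -15*320 = -4800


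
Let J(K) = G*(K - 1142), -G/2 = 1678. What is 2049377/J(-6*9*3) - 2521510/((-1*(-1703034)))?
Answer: -3772266934211/3726429131808 ≈ -1.0123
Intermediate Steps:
G = -3356 (G = -2*1678 = -3356)
J(K) = 3832552 - 3356*K (J(K) = -3356*(K - 1142) = -3356*(-1142 + K) = 3832552 - 3356*K)
2049377/J(-6*9*3) - 2521510/((-1*(-1703034))) = 2049377/(3832552 - 3356*(-6*9)*3) - 2521510/((-1*(-1703034))) = 2049377/(3832552 - (-181224)*3) - 2521510/1703034 = 2049377/(3832552 - 3356*(-162)) - 2521510*1/1703034 = 2049377/(3832552 + 543672) - 1260755/851517 = 2049377/4376224 - 1260755/851517 = -3772266934211/3726429131808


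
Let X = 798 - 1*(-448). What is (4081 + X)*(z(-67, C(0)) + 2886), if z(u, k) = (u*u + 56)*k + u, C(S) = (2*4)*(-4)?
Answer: -759742067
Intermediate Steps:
X = 1246 (X = 798 + 448 = 1246)
C(S) = -32 (C(S) = 8*(-4) = -32)
z(u, k) = u + k*(56 + u**2) (z(u, k) = (u**2 + 56)*k + u = (56 + u**2)*k + u = k*(56 + u**2) + u = u + k*(56 + u**2))
(4081 + X)*(z(-67, C(0)) + 2886) = (4081 + 1246)*((-67 + 56*(-32) - 32*(-67)**2) + 2886) = 5327*((-67 - 1792 - 32*4489) + 2886) = 5327*((-67 - 1792 - 143648) + 2886) = 5327*(-145507 + 2886) = 5327*(-142621) = -759742067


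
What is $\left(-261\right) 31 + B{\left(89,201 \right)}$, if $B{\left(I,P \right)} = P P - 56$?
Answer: $32254$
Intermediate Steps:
$B{\left(I,P \right)} = -56 + P^{2}$ ($B{\left(I,P \right)} = P^{2} - 56 = -56 + P^{2}$)
$\left(-261\right) 31 + B{\left(89,201 \right)} = \left(-261\right) 31 - \left(56 - 201^{2}\right) = -8091 + \left(-56 + 40401\right) = -8091 + 40345 = 32254$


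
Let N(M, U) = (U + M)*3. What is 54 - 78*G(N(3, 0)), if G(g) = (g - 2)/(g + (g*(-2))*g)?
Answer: 2936/51 ≈ 57.569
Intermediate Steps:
N(M, U) = 3*M + 3*U (N(M, U) = (M + U)*3 = 3*M + 3*U)
G(g) = (-2 + g)/(g - 2*g**2) (G(g) = (-2 + g)/(g + (-2*g)*g) = (-2 + g)/(g - 2*g**2))
54 - 78*G(N(3, 0)) = 54 - 78*(2 - (3*3 + 3*0))/((3*3 + 3*0)*(-1 + 2*(3*3 + 3*0))) = 54 - 78*(2 - (9 + 0))/((9 + 0)*(-1 + 2*(9 + 0))) = 54 - 78*(2 - 1*9)/(9*(-1 + 2*9)) = 54 - 26*(2 - 9)/(3*(-1 + 18)) = 54 - 26*(-7)/(3*17) = 54 - 78*(-7/153) = 54 + 182/51 = 2936/51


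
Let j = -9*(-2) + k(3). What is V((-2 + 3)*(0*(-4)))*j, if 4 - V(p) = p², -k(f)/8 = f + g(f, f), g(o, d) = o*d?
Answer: -312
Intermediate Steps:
g(o, d) = d*o
k(f) = -8*f - 8*f² (k(f) = -8*(f + f*f) = -8*(f + f²) = -8*f - 8*f²)
j = -78 (j = -9*(-2) + 8*3*(-1 - 1*3) = 18 + 8*3*(-1 - 3) = 18 + 8*3*(-4) = 18 - 96 = -78)
V(p) = 4 - p²
V((-2 + 3)*(0*(-4)))*j = (4 - ((-2 + 3)*(0*(-4)))²)*(-78) = (4 - (1*0)²)*(-78) = (4 - 1*0²)*(-78) = (4 - 1*0)*(-78) = (4 + 0)*(-78) = 4*(-78) = -312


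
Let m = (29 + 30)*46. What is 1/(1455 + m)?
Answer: 1/4169 ≈ 0.00023987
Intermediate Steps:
m = 2714 (m = 59*46 = 2714)
1/(1455 + m) = 1/(1455 + 2714) = 1/4169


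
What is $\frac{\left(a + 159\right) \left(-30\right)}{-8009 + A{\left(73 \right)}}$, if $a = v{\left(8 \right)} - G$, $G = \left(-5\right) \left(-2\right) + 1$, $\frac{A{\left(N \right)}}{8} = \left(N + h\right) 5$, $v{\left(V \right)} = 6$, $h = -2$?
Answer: $\frac{1540}{1723} \approx 0.89379$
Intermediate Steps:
$A{\left(N \right)} = -80 + 40 N$ ($A{\left(N \right)} = 8 \left(N - 2\right) 5 = 8 \left(-2 + N\right) 5 = 8 \left(-10 + 5 N\right) = -80 + 40 N$)
$G = 11$ ($G = 10 + 1 = 11$)
$a = -5$ ($a = 6 - 11 = -5$)
$\frac{\left(a + 159\right) \left(-30\right)}{-8009 + A{\left(73 \right)}} = \frac{\left(-5 + 159\right) \left(-30\right)}{-8009 + \left(-80 + 40 \cdot 73\right)} = \frac{154 \left(-30\right)}{-8009 + \left(-80 + 2920\right)} = - \frac{4620}{-8009 + 2840} = - \frac{4620}{-5169} = \left(-4620\right) \left(- \frac{1}{5169}\right) = \frac{1540}{1723}$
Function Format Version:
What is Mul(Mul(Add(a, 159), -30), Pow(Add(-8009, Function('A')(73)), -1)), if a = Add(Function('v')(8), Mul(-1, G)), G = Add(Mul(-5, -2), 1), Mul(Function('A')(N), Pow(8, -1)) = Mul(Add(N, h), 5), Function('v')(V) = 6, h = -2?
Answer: Rational(1540, 1723) ≈ 0.89379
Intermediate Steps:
Function('A')(N) = Add(-80, Mul(40, N)) (Function('A')(N) = Mul(8, Mul(Add(N, -2), 5)) = Mul(8, Mul(Add(-2, N), 5)) = Mul(8, Add(-10, Mul(5, N))) = Add(-80, Mul(40, N)))
G = 11 (G = Add(10, 1) = 11)
a = -5 (a = Add(6, Mul(-1, 11)) = Add(6, -11) = -5)
Mul(Mul(Add(a, 159), -30), Pow(Add(-8009, Function('A')(73)), -1)) = Mul(Mul(Add(-5, 159), -30), Pow(Add(-8009, Add(-80, Mul(40, 73))), -1)) = Mul(Mul(154, -30), Pow(Add(-8009, Add(-80, 2920)), -1)) = Mul(-4620, Pow(Add(-8009, 2840), -1)) = Mul(-4620, Pow(-5169, -1)) = Mul(-4620, Rational(-1, 5169)) = Rational(1540, 1723)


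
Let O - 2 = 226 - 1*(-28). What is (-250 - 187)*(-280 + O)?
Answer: 10488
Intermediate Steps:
O = 256 (O = 2 + (226 - 1*(-28)) = 2 + (226 + 28) = 2 + 254 = 256)
(-250 - 187)*(-280 + O) = (-250 - 187)*(-280 + 256) = -437*(-24) = 10488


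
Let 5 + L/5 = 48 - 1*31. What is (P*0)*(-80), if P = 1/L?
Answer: 0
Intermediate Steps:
L = 60 (L = -25 + 5*(48 - 1*31) = -25 + 5*(48 - 31) = -25 + 5*17 = -25 + 85 = 60)
P = 1/60 ≈ 0.016667
(P*0)*(-80) = ((1/60)*0)*(-80) = 0*(-80) = 0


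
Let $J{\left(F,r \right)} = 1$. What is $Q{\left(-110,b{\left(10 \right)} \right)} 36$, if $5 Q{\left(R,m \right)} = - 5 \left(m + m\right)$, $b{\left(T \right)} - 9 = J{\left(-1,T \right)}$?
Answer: $-720$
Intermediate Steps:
$b{\left(T \right)} = 10$ ($b{\left(T \right)} = 9 + 1 = 10$)
$Q{\left(R,m \right)} = - 2 m$ ($Q{\left(R,m \right)} = \frac{\left(-5\right) \left(m + m\right)}{5} = \frac{\left(-5\right) 2 m}{5} = \frac{\left(-10\right) m}{5} = - 2 m$)
$Q{\left(-110,b{\left(10 \right)} \right)} 36 = \left(-2\right) 10 \cdot 36 = \left(-20\right) 36 = -720$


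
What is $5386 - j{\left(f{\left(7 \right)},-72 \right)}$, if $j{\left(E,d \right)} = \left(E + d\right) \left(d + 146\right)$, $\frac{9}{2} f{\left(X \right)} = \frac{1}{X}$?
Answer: $\frac{674834}{63} \approx 10712.0$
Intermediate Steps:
$f{\left(X \right)} = \frac{2}{9 X}$
$j{\left(E,d \right)} = \left(146 + d\right) \left(E + d\right)$ ($j{\left(E,d \right)} = \left(E + d\right) \left(146 + d\right) = \left(146 + d\right) \left(E + d\right)$)
$5386 - j{\left(f{\left(7 \right)},-72 \right)} = 5386 - \left(\left(-72\right)^{2} + 146 \frac{2}{9 \cdot 7} + 146 \left(-72\right) + \frac{2}{9 \cdot 7} \left(-72\right)\right) = 5386 - \left(5184 + 146 \cdot \frac{2}{9} \cdot \frac{1}{7} - 10512 + \frac{2}{9} \cdot \frac{1}{7} \left(-72\right)\right) = 5386 - \left(5184 + 146 \cdot \frac{2}{63} - 10512 + \frac{2}{63} \left(-72\right)\right) = 5386 - \left(5184 + \frac{292}{63} - 10512 - \frac{16}{7}\right) = 5386 - - \frac{335516}{63} = 5386 + \frac{335516}{63} = \frac{674834}{63}$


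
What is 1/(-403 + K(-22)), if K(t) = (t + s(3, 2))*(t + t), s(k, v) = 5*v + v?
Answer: 1/37 ≈ 0.027027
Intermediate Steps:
s(k, v) = 6*v
K(t) = 2*t*(12 + t) (K(t) = (t + 6*2)*(t + t) = (t + 12)*(2*t) = (12 + t)*(2*t) = 2*t*(12 + t))
1/(-403 + K(-22)) = 1/(-403 + 2*(-22)*(12 - 22)) = 1/(-403 + 2*(-22)*(-10)) = 1/(-403 + 440) = 1/37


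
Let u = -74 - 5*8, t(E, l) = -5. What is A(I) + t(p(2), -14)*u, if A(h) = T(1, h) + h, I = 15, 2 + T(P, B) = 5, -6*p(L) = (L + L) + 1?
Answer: 588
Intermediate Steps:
p(L) = -1/6 - L/3 (p(L) = -((L + L) + 1)/6 = -(2*L + 1)/6 = -(1 + 2*L)/6 = -1/6 - L/3)
T(P, B) = 3 (T(P, B) = -2 + 5 = 3)
A(h) = 3 + h
u = -114 (u = -74 - 1*40 = -74 - 40 = -114)
A(I) + t(p(2), -14)*u = (3 + 15) - 5*(-114) = 18 + 570 = 588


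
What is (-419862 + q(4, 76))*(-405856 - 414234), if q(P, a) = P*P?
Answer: 344311506140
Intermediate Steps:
q(P, a) = P**2
(-419862 + q(4, 76))*(-405856 - 414234) = (-419862 + 4**2)*(-405856 - 414234) = (-419862 + 16)*(-820090) = -419846*(-820090) = 344311506140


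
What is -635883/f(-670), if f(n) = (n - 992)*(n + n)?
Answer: -211961/742360 ≈ -0.28552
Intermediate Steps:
f(n) = 2*n*(-992 + n) (f(n) = (-992 + n)*(2*n) = 2*n*(-992 + n))
-635883/f(-670) = -635883*(-1/(1340*(-992 - 670))) = -635883/(2*(-670)*(-1662)) = -635883/2227080 = -635883*1/2227080 = -211961/742360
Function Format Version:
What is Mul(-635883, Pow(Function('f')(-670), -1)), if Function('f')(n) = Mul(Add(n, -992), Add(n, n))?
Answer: Rational(-211961, 742360) ≈ -0.28552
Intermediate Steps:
Function('f')(n) = Mul(2, n, Add(-992, n)) (Function('f')(n) = Mul(Add(-992, n), Mul(2, n)) = Mul(2, n, Add(-992, n)))
Mul(-635883, Pow(Function('f')(-670), -1)) = Mul(-635883, Pow(Mul(2, -670, Add(-992, -670)), -1)) = Mul(-635883, Pow(Mul(2, -670, -1662), -1)) = Mul(-635883, Pow(2227080, -1)) = Mul(-635883, Rational(1, 2227080)) = Rational(-211961, 742360)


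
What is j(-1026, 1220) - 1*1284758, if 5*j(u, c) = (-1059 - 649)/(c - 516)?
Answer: -1130587467/880 ≈ -1.2848e+6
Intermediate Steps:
j(u, c) = -1708/(5*(-516 + c)) (j(u, c) = ((-1059 - 649)/(c - 516))/5 = (-1708/(-516 + c))/5 = -1708/(5*(-516 + c)))
j(-1026, 1220) - 1*1284758 = -1708/(-2580 + 5*1220) - 1*1284758 = -1708/(-2580 + 6100) - 1284758 = -1708/3520 - 1284758 = -1708*1/3520 - 1284758 = -427/880 - 1284758 = -1130587467/880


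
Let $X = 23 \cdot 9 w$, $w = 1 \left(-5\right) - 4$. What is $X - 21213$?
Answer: $-23076$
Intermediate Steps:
$w = -9$ ($w = -5 - 4 = -9$)
$X = -1863$ ($X = 23 \cdot 9 \left(-9\right) = 207 \left(-9\right) = -1863$)
$X - 21213 = -1863 - 21213 = -23076$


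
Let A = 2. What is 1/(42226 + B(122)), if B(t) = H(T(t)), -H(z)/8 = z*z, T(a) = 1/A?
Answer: 1/42224 ≈ 2.3683e-5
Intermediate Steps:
T(a) = 1/2
H(z) = -8*z**2 (H(z) = -8*z*z = -8*z**2)
B(t) = -2 (B(t) = -8*(1/2)**2 = -8*1/4 = -2)
1/(42226 + B(122)) = 1/(42226 - 2) = 1/42224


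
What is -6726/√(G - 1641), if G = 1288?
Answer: 6726*I*√353/353 ≈ 357.99*I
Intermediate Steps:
-6726/√(G - 1641) = -6726/√(1288 - 1641) = -6726*(-I*√353/353) = -(-6726)*I*√353/353 = 6726*I*√353/353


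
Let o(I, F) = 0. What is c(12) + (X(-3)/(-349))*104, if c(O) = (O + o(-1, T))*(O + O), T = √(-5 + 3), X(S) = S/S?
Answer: 100408/349 ≈ 287.70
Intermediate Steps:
X(S) = 1
T = I*√2 (T = √(-2) = I*√2 ≈ 1.4142*I)
c(O) = 2*O² (c(O) = (O + 0)*(O + O) = O*(2*O) = 2*O²)
c(12) + (X(-3)/(-349))*104 = 2*12² + (1/(-349))*104 = 2*144 + (1*(-1/349))*104 = 288 - 1/349*104 = 288 - 104/349 = 100408/349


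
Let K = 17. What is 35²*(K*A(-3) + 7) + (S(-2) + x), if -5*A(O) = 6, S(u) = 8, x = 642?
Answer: -15765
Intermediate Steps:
A(O) = -6/5 (A(O) = -⅕*6 = -6/5)
35²*(K*A(-3) + 7) + (S(-2) + x) = 35²*(17*(-6/5) + 7) + (8 + 642) = 1225*(-102/5 + 7) + 650 = 1225*(-67/5) + 650 = -16415 + 650 = -15765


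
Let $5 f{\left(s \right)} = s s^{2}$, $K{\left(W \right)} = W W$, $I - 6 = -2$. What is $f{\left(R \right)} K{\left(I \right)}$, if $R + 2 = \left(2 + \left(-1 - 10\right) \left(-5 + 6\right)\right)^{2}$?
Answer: $\frac{7888624}{5} \approx 1.5777 \cdot 10^{6}$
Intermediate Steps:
$I = 4$ ($I = 6 - 2 = 4$)
$K{\left(W \right)} = W^{2}$
$R = 79$ ($R = -2 + \left(2 + \left(-1 - 10\right) \left(-5 + 6\right)\right)^{2} = -2 + \left(2 + \left(-1 - 10\right) 1\right)^{2} = -2 + \left(2 - 11\right)^{2} = -2 + \left(-9\right)^{2} = -2 + 81 = 79$)
$f{\left(s \right)} = \frac{s^{3}}{5}$ ($f{\left(s \right)} = \frac{s s^{2}}{5} = \frac{s^{3}}{5}$)
$f{\left(R \right)} K{\left(I \right)} = \frac{79^{3}}{5} \cdot 4^{2} = \frac{1}{5} \cdot 493039 \cdot 16 = \frac{493039}{5} \cdot 16 = \frac{7888624}{5}$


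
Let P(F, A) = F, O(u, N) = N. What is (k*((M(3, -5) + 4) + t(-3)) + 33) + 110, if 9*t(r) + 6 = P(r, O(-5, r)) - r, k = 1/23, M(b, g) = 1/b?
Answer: 9878/69 ≈ 143.16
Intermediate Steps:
k = 1/23 ≈ 0.043478
t(r) = -2/3 (t(r) = -2/3 + (r - r)/9 = -2/3 + (1/9)*0 = -2/3 + 0 = -2/3)
(k*((M(3, -5) + 4) + t(-3)) + 33) + 110 = (((1/3 + 4) - 2/3)/23 + 33) + 110 = ((13/3 - 2/3)/23 + 33) + 110 = ((1/23)*(11/3) + 33) + 110 = (11/69 + 33) + 110 = 2288/69 + 110 = 9878/69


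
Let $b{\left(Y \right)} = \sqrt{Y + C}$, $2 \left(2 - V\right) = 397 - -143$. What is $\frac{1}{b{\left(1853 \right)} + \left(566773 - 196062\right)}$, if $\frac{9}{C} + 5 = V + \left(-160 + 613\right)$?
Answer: $\frac{7414220}{2748532873359} - \frac{2 \sqrt{185305}}{2748532873359} \approx 2.6972 \cdot 10^{-6}$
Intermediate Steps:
$V = -268$ ($V = 2 - \frac{397 - -143}{2} = 2 - \frac{397 + 143}{2} = 2 - 270 = -268$)
$C = \frac{1}{20}$ ($C = \frac{9}{-5 + \left(-268 + \left(-160 + 613\right)\right)} = \frac{9}{-5 + \left(-268 + 453\right)} = \frac{9}{-5 + 185} = \frac{9}{180} = 9 \cdot \frac{1}{180} = \frac{1}{20} \approx 0.05$)
$b{\left(Y \right)} = \sqrt{\frac{1}{20} + Y}$ ($b{\left(Y \right)} = \sqrt{Y + \frac{1}{20}} = \sqrt{\frac{1}{20} + Y}$)
$\frac{1}{b{\left(1853 \right)} + \left(566773 - 196062\right)} = \frac{1}{\frac{\sqrt{5 + 100 \cdot 1853}}{10} + \left(566773 - 196062\right)} = \frac{1}{\frac{\sqrt{5 + 185300}}{10} + 370711} = \frac{1}{\frac{\sqrt{185305}}{10} + 370711} = \frac{1}{370711 + \frac{\sqrt{185305}}{10}}$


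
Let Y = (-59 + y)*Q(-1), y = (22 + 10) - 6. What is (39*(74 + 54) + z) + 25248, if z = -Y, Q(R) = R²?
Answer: 30273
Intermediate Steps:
y = 26 (y = 32 - 6 = 26)
Y = -33 (Y = (-59 + 26)*(-1)² = -33*1 = -33)
z = 33 (z = -1*(-33) = 33)
(39*(74 + 54) + z) + 25248 = (39*(74 + 54) + 33) + 25248 = (39*128 + 33) + 25248 = (4992 + 33) + 25248 = 5025 + 25248 = 30273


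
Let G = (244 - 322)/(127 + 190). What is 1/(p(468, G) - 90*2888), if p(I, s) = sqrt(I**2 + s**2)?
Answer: -145106116/37715859395671 - 4121*sqrt(3617605)/1131475781870130 ≈ -3.8543e-6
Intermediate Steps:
G = -78/317 ≈ -0.24606
1/(p(468, G) - 90*2888) = 1/(sqrt(468**2 + (-78/317)**2) - 90*2888) = 1/(sqrt(219024 + 6084/100489) - 259920) = 1/(sqrt(22009508820/100489) - 259920) = 1/(78*sqrt(3617605)/317 - 259920) = 1/(-259920 + 78*sqrt(3617605)/317)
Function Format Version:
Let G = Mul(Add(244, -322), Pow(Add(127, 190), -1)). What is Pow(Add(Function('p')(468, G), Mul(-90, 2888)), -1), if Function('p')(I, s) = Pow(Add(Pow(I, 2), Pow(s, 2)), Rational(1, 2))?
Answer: Add(Rational(-145106116, 37715859395671), Mul(Rational(-4121, 1131475781870130), Pow(3617605, Rational(1, 2)))) ≈ -3.8543e-6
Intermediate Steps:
G = Rational(-78, 317) (G = Mul(-78, Pow(317, -1)) = Mul(-78, Rational(1, 317)) = Rational(-78, 317) ≈ -0.24606)
Pow(Add(Function('p')(468, G), Mul(-90, 2888)), -1) = Pow(Add(Pow(Add(Pow(468, 2), Pow(Rational(-78, 317), 2)), Rational(1, 2)), Mul(-90, 2888)), -1) = Pow(Add(Pow(Add(219024, Rational(6084, 100489)), Rational(1, 2)), -259920), -1) = Pow(Add(Pow(Rational(22009508820, 100489), Rational(1, 2)), -259920), -1) = Pow(Add(Mul(Rational(78, 317), Pow(3617605, Rational(1, 2))), -259920), -1) = Pow(Add(-259920, Mul(Rational(78, 317), Pow(3617605, Rational(1, 2)))), -1)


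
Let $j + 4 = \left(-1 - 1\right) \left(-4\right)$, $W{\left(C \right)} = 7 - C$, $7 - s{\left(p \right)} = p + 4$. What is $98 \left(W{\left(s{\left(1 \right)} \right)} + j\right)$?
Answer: $882$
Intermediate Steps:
$s{\left(p \right)} = 3 - p$ ($s{\left(p \right)} = 7 - \left(p + 4\right) = 7 - \left(4 + p\right) = 3 - p$)
$j = 4$ ($j = -4 + \left(-1 - 1\right) \left(-4\right) = -4 - -8 = -4 + 8 = 4$)
$98 \left(W{\left(s{\left(1 \right)} \right)} + j\right) = 98 \left(\left(7 - \left(3 - 1\right)\right) + 4\right) = 98 \left(\left(7 - 2\right) + 4\right) = 98 \left(5 + 4\right) = 98 \cdot 9 = 882$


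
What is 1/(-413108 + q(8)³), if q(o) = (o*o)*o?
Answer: 1/133804620 ≈ 7.4736e-9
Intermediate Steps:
q(o) = o³ (q(o) = o²*o = o³)
1/(-413108 + q(8)³) = 1/(-413108 + (8³)³) = 1/(-413108 + 512³) = 1/(-413108 + 134217728) = 1/133804620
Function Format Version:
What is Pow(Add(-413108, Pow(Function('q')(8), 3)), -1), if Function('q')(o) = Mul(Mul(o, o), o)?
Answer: Rational(1, 133804620) ≈ 7.4736e-9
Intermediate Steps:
Function('q')(o) = Pow(o, 3) (Function('q')(o) = Mul(Pow(o, 2), o) = Pow(o, 3))
Pow(Add(-413108, Pow(Function('q')(8), 3)), -1) = Pow(Add(-413108, Pow(Pow(8, 3), 3)), -1) = Pow(Add(-413108, Pow(512, 3)), -1) = Pow(Add(-413108, 134217728), -1) = Pow(133804620, -1) = Rational(1, 133804620)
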